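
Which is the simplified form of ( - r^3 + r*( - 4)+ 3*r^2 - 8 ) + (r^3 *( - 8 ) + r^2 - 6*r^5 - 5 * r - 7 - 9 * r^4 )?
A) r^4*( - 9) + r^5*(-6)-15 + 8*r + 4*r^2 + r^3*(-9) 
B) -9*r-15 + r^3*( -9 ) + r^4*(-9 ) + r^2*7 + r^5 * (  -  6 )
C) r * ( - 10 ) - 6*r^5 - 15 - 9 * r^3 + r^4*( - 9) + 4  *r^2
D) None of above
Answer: D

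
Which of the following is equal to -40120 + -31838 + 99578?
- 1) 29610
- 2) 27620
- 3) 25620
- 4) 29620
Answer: 2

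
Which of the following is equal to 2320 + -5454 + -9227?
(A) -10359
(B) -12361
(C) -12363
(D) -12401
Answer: B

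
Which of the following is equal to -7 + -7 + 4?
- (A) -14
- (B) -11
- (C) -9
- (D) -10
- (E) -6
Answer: D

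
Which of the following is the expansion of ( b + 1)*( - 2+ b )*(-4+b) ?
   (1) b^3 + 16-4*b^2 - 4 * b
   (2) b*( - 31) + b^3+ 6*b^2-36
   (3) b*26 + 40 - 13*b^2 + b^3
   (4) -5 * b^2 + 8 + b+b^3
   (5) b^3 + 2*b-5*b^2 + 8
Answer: 5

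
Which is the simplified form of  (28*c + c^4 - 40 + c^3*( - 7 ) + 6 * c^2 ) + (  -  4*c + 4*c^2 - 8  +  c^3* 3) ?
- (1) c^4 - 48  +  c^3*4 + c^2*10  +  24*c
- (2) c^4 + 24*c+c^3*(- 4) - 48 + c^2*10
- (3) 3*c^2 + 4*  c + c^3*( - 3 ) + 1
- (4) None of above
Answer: 2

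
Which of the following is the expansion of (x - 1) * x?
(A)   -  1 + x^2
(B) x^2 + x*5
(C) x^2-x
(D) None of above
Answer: C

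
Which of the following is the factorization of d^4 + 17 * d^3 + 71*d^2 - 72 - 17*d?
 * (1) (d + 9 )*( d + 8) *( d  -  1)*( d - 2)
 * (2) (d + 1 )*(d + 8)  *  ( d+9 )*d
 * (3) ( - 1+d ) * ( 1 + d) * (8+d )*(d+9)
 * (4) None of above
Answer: 3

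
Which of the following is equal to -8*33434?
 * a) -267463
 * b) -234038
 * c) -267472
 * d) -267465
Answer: c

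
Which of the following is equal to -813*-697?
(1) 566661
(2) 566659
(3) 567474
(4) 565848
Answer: 1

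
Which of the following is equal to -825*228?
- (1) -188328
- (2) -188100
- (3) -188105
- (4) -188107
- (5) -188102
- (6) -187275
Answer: 2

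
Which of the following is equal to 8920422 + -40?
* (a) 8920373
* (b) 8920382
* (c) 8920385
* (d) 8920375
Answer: b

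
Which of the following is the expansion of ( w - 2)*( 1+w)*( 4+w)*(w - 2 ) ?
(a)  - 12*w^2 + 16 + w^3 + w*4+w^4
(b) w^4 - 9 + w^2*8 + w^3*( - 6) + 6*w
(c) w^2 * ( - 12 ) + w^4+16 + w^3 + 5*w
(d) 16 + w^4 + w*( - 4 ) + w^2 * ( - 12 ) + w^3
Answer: a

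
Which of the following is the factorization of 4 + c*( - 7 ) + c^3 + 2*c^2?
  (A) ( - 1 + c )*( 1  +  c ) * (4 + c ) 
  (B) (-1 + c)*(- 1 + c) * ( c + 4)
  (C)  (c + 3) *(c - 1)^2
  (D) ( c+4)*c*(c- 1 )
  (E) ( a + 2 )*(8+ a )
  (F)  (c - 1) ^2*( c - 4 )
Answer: B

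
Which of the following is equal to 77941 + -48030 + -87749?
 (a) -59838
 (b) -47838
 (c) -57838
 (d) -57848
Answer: c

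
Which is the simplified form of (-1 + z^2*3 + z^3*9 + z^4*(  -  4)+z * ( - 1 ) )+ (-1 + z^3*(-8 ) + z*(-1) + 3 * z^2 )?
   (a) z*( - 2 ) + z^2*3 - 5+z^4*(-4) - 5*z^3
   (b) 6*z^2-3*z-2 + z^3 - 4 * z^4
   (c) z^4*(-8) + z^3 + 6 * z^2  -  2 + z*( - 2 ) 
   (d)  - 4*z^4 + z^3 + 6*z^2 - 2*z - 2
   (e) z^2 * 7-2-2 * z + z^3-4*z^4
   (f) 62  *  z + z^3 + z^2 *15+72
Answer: d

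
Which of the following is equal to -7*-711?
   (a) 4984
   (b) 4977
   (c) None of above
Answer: b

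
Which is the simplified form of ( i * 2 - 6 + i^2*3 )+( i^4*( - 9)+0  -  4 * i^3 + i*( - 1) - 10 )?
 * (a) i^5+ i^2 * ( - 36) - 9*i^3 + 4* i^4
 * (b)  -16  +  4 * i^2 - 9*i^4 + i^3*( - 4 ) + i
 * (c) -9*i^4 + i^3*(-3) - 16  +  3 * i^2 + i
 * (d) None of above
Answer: d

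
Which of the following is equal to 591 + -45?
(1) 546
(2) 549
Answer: 1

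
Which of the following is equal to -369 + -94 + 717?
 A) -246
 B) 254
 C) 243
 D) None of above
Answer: B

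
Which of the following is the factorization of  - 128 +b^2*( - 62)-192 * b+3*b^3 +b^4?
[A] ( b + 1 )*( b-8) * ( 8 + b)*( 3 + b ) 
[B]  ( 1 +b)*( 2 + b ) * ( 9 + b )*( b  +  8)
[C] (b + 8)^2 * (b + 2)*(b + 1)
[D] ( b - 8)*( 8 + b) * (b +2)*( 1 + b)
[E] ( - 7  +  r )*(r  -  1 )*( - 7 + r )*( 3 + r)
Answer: D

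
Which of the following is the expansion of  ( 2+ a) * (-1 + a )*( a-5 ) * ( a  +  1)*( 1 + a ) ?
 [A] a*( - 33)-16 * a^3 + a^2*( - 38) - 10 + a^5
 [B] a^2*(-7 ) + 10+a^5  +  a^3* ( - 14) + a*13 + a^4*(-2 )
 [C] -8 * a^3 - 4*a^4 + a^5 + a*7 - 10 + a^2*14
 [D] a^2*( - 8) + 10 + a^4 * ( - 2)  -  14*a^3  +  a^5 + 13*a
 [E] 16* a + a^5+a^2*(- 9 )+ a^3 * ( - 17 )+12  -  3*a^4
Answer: D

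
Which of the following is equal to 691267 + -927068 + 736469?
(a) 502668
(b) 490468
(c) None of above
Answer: c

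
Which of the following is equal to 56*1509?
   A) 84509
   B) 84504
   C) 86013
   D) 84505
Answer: B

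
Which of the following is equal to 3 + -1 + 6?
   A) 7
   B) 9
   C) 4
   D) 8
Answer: D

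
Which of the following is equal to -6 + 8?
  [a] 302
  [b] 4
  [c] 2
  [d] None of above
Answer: c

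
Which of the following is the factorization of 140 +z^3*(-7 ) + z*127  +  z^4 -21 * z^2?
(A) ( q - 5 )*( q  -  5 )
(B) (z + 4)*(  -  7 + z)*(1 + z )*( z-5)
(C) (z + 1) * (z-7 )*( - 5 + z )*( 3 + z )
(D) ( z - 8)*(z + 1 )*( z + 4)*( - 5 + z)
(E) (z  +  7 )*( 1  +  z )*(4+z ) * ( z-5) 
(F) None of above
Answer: B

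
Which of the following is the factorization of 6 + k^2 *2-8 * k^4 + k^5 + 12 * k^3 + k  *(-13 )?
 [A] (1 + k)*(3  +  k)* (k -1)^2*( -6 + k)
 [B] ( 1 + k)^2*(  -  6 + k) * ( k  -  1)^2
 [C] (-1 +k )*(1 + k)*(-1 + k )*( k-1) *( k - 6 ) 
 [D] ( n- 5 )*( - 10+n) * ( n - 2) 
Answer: C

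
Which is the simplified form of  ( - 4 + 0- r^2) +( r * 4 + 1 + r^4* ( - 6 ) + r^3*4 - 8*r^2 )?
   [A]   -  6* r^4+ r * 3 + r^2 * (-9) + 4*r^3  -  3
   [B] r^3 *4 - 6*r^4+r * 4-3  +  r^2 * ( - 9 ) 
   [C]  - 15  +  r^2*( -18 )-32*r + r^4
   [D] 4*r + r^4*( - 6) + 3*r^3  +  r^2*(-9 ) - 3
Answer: B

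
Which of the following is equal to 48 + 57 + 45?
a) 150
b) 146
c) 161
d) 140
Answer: a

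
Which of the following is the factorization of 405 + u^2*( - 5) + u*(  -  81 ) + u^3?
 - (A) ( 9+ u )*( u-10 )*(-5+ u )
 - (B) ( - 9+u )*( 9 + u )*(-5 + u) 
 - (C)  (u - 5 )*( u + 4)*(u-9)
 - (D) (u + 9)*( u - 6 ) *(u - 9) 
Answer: B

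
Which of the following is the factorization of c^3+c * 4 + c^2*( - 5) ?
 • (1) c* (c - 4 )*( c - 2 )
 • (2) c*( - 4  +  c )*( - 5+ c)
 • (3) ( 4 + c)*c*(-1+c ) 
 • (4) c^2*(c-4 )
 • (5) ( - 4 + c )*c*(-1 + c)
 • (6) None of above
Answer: 5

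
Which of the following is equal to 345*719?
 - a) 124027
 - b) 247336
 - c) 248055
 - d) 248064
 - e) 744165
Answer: c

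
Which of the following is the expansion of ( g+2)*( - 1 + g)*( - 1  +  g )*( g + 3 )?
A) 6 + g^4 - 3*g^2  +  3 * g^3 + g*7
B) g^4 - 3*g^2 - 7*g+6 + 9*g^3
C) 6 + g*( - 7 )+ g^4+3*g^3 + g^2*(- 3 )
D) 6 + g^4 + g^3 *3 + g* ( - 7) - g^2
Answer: C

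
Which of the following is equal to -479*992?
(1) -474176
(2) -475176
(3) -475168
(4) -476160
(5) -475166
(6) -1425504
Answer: 3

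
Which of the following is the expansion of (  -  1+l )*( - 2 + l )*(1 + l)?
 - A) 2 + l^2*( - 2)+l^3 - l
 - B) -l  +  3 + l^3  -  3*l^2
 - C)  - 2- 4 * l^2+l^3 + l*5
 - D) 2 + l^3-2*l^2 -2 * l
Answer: A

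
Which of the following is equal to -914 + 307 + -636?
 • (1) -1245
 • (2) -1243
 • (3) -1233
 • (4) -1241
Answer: 2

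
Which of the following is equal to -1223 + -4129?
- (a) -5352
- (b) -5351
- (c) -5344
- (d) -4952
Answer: a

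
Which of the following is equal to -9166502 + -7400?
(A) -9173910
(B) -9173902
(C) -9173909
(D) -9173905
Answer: B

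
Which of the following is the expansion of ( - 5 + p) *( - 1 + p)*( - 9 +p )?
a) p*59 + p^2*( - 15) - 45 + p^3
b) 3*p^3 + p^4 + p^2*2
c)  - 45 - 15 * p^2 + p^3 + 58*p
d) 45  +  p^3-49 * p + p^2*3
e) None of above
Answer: a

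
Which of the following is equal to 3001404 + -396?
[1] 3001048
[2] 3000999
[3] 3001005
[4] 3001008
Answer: 4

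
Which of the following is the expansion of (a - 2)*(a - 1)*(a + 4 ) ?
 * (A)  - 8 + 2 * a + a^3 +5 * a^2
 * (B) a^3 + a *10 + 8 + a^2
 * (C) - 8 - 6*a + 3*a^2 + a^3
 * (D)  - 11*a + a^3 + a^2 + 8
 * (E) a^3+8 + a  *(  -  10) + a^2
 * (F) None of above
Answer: E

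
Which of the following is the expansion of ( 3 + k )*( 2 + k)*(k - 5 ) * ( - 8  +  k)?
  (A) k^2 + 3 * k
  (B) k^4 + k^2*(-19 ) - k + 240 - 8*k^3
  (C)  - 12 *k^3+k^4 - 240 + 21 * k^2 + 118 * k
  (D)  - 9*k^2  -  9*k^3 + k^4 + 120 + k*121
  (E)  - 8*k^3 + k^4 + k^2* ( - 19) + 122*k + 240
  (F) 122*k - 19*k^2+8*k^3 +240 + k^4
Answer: E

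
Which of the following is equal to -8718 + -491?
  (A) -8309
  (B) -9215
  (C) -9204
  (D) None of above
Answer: D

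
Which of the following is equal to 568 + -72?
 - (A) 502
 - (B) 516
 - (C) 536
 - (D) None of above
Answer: D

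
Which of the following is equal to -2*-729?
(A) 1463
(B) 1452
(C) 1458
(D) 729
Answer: C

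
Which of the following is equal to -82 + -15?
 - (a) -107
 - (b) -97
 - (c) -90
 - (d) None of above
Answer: b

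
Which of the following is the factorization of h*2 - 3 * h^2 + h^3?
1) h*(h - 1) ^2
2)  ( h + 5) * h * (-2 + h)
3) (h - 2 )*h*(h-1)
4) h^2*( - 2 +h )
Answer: 3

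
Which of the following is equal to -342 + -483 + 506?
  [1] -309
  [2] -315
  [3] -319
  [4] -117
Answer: 3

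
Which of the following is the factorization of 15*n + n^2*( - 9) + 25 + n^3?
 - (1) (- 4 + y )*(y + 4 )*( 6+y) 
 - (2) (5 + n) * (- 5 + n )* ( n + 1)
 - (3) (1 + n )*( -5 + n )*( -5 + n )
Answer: 3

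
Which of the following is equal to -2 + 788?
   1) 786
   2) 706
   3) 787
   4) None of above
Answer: 1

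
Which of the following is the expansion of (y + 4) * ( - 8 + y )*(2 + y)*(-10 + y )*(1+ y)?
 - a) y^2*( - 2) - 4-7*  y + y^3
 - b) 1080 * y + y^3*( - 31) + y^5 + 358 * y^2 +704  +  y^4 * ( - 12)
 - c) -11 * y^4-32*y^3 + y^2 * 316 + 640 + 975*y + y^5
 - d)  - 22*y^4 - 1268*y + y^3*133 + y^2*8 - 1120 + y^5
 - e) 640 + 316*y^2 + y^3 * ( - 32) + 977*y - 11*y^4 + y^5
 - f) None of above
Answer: f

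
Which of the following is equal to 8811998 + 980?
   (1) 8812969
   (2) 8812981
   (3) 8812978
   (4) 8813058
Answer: 3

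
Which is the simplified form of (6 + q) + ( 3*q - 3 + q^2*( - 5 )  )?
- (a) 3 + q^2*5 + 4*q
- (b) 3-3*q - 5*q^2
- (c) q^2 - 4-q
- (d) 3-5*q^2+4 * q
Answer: d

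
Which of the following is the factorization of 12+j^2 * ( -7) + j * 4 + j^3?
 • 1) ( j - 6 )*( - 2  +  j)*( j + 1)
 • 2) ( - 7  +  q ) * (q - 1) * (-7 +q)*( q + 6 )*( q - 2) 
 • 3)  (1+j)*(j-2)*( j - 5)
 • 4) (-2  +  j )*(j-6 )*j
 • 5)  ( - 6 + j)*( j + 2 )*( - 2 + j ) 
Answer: 1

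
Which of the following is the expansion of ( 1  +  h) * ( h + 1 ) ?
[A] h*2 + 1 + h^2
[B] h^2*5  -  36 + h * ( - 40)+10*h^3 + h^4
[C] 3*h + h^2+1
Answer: A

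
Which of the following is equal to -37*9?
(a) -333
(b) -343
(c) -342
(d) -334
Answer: a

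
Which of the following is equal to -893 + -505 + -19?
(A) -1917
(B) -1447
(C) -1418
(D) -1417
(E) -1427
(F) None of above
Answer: D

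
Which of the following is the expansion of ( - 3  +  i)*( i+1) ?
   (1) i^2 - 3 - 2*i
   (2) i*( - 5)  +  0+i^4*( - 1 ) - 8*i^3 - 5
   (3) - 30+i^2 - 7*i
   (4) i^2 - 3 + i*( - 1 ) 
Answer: 1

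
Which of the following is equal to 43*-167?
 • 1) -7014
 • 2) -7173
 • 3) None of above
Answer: 3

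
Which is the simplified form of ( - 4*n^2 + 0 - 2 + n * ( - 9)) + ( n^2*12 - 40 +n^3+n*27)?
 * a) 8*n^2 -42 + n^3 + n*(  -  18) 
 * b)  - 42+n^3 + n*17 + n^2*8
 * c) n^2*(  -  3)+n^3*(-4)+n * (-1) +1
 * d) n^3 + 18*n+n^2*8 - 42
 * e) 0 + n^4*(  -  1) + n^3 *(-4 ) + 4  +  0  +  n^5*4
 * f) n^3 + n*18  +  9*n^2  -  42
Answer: d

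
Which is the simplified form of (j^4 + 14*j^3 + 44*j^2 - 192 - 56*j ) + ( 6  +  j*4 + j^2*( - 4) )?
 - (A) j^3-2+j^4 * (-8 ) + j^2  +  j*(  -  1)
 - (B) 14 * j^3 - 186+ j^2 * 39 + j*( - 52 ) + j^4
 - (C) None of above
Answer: C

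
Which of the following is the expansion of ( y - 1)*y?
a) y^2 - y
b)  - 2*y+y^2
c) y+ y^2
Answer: a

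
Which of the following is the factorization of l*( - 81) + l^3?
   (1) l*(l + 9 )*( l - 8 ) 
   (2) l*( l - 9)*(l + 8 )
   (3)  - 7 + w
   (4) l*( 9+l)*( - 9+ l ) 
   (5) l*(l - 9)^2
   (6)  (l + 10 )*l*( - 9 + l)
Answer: 4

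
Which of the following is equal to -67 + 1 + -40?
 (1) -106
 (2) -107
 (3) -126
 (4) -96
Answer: 1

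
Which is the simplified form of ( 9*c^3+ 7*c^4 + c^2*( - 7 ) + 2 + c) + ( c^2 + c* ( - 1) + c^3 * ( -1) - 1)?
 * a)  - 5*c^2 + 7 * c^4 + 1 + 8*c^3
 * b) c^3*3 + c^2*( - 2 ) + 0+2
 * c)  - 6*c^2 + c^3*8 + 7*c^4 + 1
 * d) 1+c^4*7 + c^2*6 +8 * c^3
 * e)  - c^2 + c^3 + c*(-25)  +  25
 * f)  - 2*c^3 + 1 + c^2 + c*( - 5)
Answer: c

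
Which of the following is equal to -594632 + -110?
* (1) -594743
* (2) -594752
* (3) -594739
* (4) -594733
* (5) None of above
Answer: 5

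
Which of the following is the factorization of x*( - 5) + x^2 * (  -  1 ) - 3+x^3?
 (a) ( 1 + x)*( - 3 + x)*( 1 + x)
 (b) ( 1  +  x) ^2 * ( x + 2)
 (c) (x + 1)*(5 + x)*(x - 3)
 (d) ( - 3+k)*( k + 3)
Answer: a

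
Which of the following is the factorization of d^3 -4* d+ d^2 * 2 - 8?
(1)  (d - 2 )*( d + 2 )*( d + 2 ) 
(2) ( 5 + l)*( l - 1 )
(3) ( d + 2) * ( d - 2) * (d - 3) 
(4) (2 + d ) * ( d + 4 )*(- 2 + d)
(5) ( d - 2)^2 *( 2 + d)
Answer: 1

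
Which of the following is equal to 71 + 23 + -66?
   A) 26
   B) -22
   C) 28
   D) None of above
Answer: C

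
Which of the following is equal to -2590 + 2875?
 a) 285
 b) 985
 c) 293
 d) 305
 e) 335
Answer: a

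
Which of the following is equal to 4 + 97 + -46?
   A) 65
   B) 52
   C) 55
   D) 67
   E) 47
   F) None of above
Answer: C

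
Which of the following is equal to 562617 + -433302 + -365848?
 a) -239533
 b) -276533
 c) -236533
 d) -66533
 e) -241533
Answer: c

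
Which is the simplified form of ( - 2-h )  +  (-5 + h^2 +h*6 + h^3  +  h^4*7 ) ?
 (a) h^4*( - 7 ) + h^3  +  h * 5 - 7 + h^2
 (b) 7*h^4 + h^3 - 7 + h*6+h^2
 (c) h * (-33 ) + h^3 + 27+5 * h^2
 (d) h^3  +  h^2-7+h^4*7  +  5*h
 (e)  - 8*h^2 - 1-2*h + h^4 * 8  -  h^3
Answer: d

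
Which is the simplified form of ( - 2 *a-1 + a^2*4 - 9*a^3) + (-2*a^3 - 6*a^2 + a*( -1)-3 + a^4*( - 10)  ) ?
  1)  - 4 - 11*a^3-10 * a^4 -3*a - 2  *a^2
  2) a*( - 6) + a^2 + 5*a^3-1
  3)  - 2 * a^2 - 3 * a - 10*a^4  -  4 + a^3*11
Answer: 1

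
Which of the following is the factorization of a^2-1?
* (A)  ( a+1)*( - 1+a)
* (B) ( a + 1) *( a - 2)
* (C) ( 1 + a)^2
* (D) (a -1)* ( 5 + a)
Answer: A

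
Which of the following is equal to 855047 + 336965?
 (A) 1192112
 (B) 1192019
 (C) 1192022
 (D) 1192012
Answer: D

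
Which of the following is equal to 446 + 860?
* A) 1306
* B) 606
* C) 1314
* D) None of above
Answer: A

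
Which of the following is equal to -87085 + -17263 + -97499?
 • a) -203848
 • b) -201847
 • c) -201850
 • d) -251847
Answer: b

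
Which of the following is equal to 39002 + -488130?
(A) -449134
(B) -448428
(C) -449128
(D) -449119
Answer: C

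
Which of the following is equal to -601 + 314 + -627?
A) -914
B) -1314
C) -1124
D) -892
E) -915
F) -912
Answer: A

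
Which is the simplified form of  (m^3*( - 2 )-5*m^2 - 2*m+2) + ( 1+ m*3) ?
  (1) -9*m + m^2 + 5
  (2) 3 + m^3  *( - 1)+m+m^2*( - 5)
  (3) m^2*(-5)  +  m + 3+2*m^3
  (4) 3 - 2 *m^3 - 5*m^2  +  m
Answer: 4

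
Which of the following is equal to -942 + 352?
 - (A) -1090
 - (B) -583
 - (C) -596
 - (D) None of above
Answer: D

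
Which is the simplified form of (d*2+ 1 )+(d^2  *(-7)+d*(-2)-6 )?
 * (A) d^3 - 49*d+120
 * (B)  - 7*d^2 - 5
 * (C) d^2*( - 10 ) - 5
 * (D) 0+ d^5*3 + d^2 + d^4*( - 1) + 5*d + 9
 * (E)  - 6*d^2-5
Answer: B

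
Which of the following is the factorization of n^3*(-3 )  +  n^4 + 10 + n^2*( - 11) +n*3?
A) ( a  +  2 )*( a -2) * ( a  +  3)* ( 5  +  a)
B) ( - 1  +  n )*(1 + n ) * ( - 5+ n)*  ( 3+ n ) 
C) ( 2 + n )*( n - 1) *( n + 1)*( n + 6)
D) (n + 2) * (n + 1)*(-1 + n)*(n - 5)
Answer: D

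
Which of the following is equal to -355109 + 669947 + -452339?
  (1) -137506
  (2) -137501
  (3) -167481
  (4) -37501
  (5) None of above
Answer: 2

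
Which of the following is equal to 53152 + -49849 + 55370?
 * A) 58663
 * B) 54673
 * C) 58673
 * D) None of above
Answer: C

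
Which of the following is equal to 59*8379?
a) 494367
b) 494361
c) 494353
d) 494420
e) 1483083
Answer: b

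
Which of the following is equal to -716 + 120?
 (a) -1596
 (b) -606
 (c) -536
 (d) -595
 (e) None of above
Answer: e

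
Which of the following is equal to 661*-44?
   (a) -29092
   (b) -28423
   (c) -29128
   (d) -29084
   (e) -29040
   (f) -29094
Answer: d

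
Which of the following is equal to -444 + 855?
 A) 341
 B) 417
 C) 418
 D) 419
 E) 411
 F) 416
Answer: E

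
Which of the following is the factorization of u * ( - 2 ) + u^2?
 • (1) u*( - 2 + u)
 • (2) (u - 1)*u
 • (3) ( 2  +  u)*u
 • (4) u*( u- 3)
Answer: 1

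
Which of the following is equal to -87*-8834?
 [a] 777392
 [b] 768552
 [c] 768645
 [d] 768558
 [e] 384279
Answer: d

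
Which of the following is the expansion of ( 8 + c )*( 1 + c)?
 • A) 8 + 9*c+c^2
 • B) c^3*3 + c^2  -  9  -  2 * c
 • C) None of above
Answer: A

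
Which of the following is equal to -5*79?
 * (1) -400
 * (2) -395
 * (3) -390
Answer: 2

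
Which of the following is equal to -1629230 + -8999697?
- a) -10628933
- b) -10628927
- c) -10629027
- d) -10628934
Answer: b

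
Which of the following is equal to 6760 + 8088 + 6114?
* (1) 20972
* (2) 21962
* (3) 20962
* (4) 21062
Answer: 3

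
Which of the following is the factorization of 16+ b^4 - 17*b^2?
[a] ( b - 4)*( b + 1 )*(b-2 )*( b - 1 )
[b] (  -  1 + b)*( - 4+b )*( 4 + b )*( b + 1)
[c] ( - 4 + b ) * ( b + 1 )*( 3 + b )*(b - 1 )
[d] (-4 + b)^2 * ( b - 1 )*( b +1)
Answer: b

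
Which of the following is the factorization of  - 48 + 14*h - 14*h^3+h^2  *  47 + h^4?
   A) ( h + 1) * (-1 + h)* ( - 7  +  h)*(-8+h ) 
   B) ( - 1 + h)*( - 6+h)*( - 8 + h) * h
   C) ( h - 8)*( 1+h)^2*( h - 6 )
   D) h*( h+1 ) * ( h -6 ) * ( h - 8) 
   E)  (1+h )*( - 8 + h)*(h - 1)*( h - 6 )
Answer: E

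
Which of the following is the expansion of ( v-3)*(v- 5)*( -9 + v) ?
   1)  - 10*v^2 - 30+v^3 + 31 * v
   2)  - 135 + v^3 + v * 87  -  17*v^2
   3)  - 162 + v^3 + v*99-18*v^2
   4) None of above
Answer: 2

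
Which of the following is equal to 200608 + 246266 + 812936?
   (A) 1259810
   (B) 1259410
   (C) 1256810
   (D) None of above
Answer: A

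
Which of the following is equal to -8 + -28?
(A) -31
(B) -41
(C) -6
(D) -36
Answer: D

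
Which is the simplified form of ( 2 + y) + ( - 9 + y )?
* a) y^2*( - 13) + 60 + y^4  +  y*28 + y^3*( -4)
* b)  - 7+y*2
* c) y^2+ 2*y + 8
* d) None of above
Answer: b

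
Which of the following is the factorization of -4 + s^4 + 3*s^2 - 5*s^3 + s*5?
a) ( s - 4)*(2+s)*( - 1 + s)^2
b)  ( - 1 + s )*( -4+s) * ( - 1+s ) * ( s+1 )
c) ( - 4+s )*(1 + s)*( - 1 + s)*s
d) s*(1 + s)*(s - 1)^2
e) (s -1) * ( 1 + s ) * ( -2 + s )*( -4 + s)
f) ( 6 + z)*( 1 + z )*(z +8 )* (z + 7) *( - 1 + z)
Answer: b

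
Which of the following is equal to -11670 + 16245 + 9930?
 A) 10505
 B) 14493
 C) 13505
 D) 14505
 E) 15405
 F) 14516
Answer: D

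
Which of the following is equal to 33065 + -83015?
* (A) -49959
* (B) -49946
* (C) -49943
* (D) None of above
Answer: D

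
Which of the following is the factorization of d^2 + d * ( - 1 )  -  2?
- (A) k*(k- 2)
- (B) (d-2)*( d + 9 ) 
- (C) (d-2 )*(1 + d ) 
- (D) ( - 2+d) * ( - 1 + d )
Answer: C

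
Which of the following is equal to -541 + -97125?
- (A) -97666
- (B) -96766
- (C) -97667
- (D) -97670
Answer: A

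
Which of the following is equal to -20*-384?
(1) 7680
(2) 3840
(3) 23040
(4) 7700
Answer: 1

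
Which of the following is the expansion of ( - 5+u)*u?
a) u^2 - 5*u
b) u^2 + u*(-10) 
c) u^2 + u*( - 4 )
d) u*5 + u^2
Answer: a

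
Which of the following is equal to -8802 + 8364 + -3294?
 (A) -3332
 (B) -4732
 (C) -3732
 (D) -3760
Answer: C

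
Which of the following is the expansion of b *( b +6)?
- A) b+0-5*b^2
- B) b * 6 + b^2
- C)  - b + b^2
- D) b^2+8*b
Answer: B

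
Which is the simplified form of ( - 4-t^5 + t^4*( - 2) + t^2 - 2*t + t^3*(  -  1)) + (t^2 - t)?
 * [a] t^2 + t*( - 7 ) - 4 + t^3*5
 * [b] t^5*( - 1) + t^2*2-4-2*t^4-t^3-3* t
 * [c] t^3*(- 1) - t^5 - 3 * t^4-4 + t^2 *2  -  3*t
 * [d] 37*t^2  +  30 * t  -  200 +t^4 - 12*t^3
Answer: b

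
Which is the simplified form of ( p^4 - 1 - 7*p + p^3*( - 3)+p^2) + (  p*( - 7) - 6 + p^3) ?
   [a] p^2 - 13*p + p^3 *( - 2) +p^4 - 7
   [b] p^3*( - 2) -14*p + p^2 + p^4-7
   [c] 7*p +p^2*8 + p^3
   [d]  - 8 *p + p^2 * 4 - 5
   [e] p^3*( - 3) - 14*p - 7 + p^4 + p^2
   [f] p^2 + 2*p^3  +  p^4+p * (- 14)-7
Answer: b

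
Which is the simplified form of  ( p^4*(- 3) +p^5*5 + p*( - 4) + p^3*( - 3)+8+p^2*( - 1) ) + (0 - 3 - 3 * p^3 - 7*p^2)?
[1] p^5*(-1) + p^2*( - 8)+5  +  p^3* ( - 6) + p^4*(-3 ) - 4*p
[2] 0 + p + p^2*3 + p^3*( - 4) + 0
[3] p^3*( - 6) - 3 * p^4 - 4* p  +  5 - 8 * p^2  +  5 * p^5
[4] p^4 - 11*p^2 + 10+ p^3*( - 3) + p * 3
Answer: 3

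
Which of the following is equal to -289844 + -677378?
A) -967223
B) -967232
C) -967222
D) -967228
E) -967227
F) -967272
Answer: C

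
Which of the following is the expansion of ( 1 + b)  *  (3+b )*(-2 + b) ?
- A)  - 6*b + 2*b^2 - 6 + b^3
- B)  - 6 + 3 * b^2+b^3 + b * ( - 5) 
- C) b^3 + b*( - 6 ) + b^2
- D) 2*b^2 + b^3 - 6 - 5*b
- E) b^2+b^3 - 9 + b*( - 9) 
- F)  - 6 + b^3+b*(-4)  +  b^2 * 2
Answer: D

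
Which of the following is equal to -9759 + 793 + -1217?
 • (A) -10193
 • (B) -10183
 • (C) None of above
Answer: B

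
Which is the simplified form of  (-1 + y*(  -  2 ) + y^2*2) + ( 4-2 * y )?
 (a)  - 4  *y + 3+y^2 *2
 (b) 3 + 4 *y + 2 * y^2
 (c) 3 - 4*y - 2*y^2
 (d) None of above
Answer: a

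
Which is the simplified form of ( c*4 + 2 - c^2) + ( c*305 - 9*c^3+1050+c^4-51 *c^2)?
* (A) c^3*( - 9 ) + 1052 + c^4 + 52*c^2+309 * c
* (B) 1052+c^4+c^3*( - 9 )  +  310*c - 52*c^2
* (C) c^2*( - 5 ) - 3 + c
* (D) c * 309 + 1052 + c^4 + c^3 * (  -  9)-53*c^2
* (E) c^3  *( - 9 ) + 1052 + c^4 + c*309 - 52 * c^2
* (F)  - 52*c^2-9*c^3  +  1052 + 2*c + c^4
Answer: E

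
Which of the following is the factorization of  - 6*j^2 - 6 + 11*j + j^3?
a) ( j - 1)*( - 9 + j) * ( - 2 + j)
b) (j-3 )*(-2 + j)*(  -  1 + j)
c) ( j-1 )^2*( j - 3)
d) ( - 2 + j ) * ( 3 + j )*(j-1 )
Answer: b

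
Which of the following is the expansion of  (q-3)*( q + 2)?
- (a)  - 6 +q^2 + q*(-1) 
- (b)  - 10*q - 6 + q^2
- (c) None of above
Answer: a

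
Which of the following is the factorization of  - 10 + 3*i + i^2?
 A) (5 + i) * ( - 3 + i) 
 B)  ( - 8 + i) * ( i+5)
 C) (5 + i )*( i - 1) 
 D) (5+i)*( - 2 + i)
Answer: D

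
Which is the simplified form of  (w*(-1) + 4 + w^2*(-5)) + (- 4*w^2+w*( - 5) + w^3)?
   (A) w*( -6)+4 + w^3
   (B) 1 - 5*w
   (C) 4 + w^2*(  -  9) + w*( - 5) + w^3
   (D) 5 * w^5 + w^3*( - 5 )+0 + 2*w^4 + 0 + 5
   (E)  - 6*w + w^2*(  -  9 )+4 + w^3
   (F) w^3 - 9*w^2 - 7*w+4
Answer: E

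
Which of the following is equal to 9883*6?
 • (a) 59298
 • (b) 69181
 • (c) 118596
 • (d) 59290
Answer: a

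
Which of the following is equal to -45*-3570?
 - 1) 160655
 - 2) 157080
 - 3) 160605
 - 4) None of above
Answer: 4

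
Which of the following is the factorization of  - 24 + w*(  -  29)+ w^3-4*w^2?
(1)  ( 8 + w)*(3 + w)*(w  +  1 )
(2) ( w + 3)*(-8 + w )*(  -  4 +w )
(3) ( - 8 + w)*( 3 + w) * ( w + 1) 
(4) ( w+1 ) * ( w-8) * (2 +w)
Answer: 3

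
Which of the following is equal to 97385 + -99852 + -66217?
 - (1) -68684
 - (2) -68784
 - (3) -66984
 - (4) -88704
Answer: 1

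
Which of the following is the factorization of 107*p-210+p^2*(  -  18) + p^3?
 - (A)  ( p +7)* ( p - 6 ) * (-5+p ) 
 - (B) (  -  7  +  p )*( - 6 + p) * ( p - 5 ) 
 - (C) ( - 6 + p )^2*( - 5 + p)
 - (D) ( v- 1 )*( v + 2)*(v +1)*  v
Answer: B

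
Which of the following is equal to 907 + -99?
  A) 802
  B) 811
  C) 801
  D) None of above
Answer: D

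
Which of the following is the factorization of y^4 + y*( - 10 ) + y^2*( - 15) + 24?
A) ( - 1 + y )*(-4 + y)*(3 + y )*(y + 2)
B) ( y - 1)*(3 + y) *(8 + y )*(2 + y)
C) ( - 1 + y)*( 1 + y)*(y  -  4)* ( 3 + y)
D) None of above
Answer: A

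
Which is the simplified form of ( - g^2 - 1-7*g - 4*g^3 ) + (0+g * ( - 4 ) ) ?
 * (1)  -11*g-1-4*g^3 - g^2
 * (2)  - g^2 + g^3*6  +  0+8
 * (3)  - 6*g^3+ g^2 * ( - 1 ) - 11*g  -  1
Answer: 1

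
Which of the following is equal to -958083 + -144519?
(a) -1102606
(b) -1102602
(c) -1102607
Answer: b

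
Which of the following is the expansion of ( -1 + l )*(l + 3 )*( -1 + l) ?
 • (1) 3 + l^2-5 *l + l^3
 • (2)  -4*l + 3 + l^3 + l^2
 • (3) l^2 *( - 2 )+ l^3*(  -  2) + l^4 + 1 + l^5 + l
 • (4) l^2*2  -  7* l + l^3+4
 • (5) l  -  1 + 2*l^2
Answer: 1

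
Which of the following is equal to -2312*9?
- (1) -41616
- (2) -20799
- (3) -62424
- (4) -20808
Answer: 4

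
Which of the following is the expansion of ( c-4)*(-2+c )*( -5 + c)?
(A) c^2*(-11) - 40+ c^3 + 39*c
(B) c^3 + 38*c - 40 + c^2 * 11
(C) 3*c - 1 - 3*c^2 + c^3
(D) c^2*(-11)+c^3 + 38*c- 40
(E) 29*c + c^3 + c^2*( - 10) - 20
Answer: D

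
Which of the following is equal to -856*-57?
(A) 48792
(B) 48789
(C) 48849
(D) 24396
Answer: A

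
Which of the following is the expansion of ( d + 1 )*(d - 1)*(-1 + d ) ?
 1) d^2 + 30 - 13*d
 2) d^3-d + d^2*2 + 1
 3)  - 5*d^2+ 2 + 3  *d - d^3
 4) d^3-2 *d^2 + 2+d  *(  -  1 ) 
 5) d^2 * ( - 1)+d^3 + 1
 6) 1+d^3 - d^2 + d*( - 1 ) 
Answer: 6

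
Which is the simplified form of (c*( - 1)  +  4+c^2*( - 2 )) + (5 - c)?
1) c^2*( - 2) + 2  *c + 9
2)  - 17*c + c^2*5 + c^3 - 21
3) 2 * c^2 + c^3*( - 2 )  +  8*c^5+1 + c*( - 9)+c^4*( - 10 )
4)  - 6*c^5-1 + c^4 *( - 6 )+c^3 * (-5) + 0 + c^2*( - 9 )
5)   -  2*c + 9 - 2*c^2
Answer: 5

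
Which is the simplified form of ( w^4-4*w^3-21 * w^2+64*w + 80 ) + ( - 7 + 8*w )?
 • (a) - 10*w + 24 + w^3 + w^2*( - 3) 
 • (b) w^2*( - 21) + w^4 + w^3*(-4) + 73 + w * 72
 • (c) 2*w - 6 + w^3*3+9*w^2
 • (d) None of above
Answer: b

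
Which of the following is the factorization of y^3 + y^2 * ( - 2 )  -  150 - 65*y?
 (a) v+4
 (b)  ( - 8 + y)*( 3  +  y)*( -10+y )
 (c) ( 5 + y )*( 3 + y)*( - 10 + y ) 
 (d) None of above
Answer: c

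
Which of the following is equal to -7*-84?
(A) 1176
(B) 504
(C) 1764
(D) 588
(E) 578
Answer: D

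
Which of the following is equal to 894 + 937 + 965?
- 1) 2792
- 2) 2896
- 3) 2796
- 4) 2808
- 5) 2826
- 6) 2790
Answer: 3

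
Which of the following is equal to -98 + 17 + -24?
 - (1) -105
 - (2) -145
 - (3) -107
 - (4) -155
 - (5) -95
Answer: 1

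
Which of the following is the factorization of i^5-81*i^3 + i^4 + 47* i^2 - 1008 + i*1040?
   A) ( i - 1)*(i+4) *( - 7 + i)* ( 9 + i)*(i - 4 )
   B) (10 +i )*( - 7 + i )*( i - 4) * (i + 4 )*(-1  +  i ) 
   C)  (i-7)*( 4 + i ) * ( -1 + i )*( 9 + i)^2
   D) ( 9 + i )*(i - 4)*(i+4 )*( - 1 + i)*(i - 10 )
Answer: A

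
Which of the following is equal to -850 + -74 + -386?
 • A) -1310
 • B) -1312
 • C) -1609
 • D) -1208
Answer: A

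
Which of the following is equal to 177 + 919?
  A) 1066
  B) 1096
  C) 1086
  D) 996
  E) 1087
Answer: B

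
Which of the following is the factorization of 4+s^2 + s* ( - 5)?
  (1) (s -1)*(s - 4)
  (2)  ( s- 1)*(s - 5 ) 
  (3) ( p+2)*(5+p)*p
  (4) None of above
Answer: 1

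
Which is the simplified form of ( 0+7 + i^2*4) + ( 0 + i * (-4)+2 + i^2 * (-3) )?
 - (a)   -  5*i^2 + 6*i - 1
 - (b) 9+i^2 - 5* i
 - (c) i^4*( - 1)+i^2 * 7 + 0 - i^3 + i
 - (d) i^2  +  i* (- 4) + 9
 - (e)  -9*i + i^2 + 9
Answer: d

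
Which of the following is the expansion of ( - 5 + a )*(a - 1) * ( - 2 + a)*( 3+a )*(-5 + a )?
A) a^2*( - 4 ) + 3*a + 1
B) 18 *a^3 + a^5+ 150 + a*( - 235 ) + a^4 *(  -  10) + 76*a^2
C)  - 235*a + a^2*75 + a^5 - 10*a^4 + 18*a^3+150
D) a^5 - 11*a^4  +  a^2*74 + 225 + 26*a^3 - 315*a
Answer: B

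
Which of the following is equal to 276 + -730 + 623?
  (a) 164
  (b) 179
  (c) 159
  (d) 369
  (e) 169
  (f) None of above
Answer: e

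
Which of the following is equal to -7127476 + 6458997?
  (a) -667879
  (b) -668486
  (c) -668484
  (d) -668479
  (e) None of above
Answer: d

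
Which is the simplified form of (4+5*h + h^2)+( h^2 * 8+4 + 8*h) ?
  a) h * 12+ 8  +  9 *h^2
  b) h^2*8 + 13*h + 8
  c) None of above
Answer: c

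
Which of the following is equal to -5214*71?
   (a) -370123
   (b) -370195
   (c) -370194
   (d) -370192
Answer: c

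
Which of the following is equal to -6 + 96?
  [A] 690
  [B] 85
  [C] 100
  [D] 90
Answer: D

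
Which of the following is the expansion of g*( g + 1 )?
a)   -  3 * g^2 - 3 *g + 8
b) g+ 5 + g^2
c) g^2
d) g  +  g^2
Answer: d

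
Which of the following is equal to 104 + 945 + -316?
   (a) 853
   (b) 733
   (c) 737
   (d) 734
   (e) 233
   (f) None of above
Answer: b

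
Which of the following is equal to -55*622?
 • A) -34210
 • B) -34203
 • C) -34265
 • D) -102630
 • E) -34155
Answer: A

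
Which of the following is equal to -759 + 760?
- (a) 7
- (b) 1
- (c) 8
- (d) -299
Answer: b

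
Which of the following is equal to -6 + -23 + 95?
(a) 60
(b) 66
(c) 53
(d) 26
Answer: b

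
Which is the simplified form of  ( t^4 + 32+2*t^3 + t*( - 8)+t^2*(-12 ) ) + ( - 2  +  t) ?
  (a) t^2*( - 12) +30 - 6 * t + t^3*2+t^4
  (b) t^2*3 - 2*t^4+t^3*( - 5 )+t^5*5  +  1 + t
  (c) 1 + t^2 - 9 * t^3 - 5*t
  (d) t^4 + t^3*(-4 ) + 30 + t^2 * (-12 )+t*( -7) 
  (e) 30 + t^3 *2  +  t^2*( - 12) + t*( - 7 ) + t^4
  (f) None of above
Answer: e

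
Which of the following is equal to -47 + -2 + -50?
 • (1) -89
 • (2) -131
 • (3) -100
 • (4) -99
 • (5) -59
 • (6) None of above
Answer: 4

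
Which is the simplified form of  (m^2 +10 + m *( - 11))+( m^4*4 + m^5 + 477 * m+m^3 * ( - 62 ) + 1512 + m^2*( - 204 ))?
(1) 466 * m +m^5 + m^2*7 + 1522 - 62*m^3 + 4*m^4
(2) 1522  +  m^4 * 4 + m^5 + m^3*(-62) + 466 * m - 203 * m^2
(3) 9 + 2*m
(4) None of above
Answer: 2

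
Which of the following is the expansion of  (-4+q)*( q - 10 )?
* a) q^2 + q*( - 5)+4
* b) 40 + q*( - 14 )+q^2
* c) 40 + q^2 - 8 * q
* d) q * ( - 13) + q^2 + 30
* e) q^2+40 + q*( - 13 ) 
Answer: b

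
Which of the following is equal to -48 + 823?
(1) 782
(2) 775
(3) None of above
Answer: 2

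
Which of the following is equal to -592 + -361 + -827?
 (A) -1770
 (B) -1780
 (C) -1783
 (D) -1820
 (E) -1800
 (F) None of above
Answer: B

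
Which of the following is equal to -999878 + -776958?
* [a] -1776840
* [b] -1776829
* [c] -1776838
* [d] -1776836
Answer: d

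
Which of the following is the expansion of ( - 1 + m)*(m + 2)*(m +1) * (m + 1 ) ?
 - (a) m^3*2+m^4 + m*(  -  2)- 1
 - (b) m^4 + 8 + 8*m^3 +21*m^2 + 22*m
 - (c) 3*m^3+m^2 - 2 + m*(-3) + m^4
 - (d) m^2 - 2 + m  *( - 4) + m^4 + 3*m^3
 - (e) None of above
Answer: c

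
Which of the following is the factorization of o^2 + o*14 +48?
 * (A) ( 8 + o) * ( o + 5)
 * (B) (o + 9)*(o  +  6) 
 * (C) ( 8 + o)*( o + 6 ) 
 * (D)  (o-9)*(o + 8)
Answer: C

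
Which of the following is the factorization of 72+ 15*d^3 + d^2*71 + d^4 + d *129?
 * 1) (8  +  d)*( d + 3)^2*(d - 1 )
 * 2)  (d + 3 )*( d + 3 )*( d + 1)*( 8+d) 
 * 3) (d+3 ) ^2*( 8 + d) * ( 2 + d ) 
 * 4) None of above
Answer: 2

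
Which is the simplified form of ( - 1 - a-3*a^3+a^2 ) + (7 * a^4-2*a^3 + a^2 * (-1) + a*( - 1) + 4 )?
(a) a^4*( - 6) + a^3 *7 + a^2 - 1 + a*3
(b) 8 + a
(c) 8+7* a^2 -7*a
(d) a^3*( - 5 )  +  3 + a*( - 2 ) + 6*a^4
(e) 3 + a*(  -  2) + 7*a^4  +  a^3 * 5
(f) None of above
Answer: f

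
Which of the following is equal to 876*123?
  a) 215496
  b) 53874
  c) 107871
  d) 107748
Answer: d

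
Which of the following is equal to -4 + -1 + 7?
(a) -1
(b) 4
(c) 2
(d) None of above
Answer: c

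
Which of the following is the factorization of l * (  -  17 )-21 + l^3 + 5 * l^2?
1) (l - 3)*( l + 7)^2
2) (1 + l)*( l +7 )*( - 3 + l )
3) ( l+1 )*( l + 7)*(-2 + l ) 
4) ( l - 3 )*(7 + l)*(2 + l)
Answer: 2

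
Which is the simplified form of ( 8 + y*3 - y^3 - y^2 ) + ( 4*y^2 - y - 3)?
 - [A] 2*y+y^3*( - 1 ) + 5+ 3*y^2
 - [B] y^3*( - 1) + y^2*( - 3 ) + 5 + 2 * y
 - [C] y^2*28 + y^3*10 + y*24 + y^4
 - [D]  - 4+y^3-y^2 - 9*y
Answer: A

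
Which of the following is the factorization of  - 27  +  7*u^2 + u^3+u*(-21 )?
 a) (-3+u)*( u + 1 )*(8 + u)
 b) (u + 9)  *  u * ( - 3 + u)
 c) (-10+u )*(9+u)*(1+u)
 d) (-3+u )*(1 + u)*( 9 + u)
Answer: d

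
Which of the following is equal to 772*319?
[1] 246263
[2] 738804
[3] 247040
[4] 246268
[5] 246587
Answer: 4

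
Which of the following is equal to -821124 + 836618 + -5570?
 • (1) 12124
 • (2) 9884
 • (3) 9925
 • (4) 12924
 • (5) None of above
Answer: 5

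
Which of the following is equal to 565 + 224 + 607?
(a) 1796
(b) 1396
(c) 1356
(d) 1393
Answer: b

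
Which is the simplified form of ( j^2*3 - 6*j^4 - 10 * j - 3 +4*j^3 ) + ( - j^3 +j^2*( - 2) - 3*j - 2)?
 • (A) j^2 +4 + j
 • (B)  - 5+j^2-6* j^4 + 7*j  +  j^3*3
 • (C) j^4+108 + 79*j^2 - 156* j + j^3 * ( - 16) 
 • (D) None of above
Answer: D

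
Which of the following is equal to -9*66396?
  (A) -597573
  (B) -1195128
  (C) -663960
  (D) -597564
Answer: D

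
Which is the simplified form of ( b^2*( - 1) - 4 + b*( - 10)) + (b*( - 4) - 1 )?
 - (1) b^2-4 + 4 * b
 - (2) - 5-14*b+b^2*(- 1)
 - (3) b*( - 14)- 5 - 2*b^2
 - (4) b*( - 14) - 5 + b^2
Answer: 2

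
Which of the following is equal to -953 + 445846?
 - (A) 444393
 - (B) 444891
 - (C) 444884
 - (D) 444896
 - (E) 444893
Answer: E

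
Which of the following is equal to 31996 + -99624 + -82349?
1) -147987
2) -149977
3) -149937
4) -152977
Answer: 2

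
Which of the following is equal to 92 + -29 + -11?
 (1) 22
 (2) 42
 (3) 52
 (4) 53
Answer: 3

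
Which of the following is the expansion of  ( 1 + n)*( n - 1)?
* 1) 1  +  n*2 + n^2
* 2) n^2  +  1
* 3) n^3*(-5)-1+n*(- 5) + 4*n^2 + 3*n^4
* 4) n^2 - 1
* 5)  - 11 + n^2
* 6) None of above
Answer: 4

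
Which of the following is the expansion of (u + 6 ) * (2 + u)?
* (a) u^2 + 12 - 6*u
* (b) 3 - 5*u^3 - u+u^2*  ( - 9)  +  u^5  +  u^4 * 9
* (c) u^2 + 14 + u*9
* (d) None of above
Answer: d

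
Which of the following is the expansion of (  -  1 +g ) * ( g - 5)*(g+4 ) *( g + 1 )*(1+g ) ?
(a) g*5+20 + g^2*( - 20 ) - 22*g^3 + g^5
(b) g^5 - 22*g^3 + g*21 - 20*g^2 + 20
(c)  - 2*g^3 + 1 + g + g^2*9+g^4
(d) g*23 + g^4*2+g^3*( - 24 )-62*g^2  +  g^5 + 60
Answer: b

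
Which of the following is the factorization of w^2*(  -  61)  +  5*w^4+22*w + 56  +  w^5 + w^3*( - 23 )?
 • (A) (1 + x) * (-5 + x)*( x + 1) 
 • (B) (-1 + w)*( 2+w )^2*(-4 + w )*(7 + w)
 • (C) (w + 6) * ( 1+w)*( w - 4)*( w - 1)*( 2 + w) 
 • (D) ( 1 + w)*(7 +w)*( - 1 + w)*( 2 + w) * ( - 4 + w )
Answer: D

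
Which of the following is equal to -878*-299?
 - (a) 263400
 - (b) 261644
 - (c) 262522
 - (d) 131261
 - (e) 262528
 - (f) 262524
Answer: c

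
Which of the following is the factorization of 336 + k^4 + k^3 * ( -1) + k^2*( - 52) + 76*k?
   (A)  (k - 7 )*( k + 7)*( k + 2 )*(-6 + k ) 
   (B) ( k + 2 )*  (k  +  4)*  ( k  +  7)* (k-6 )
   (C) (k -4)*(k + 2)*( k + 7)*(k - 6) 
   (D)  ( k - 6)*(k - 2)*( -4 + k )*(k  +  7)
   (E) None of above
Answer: C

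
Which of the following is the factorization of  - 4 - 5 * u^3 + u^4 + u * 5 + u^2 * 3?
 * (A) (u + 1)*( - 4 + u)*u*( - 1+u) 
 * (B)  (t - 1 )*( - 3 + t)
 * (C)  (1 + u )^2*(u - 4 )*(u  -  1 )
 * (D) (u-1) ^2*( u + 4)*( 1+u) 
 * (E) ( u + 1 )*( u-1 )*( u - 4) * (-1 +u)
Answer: E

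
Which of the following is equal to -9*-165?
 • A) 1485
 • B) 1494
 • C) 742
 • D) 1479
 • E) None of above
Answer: A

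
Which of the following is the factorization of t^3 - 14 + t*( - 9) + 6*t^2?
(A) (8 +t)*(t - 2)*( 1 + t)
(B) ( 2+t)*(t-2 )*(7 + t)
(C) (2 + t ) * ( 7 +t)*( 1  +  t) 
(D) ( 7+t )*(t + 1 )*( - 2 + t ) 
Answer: D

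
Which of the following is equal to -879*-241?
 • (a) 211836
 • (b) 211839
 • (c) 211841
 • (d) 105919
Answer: b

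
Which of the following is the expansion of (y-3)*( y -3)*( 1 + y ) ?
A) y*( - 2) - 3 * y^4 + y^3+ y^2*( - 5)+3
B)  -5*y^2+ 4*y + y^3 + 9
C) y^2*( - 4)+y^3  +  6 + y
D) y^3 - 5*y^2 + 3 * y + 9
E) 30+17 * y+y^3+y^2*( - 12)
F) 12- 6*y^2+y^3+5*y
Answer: D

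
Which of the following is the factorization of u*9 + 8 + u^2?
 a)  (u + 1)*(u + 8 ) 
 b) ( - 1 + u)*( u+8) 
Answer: a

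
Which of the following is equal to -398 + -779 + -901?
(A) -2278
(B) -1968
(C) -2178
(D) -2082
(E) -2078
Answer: E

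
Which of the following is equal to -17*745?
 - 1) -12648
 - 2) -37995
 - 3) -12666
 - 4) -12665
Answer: 4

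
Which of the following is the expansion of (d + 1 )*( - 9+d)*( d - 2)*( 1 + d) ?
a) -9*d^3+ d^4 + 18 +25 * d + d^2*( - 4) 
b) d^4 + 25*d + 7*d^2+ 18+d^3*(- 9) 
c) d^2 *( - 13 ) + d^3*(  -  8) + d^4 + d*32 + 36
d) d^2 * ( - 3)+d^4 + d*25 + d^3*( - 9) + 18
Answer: d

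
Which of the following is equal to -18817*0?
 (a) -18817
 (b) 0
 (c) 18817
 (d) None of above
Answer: b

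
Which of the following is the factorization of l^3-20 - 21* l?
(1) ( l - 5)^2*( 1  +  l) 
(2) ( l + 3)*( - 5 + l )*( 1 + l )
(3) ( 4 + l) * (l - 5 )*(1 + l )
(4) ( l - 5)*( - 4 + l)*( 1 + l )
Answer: 3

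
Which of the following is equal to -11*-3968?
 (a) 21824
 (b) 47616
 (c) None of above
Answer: c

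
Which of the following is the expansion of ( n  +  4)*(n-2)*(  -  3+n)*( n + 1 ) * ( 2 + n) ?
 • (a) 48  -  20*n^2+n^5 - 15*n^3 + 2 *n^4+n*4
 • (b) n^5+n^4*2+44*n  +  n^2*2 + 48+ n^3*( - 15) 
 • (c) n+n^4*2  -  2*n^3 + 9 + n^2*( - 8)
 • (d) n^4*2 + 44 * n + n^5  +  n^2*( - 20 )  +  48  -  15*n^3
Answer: d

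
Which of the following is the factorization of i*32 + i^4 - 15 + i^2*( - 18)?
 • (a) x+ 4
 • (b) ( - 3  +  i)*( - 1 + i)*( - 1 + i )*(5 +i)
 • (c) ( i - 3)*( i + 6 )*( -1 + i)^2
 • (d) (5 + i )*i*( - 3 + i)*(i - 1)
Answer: b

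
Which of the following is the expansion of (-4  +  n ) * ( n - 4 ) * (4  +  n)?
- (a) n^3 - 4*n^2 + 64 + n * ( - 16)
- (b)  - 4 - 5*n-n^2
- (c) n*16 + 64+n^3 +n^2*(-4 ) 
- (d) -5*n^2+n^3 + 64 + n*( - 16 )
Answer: a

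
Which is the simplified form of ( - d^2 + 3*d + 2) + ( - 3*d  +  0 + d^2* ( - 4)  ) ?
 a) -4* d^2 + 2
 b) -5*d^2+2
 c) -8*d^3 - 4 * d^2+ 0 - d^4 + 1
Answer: b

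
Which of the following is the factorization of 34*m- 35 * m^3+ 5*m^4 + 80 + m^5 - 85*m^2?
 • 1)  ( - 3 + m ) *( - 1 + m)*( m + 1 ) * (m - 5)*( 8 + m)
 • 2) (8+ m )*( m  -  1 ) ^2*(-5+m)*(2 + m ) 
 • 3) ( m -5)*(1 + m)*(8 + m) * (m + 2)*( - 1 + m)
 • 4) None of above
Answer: 3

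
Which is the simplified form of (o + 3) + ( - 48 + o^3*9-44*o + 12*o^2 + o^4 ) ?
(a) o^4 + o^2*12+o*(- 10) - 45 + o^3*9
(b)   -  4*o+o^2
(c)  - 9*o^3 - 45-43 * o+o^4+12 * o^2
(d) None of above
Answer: d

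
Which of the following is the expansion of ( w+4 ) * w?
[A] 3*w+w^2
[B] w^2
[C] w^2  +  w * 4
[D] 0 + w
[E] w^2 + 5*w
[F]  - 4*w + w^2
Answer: C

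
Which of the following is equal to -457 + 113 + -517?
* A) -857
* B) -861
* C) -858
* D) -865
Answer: B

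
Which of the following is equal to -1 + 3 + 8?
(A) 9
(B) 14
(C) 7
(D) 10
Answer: D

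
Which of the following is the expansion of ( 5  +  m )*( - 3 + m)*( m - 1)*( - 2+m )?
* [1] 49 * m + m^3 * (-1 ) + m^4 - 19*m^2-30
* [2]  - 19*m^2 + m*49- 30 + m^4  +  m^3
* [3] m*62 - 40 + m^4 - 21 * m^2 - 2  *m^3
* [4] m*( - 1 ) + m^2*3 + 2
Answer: 1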